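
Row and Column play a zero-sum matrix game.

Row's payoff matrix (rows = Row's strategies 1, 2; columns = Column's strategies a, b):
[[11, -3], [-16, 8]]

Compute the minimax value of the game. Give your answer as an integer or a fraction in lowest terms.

20/19

Row minima are -3 and -16, so Row's maximin is -3; column maxima are 11 and 8, so Column's minimax is 8. These differ, so the equilibrium is in mixed strategies.
Let Row play 1 with probability p. Column is indifferent when 11p − 16(1−p) = −3p + 8(1−p), giving p = 12/19.
Let Column play a with probability q. Row is indifferent when 11q − 3(1−q) = −16q + 8(1−q), giving q = 11/38.
The value is 11·(11/38) + (-3)·(27/38) = 20/19.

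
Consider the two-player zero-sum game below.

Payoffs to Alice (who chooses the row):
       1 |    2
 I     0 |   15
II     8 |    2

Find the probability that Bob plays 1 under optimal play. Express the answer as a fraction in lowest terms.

13/21

Row minima are 0 and 2, so Alice's maximin is 2; column maxima are 8 and 15, so Bob's minimax is 8. These differ, so the equilibrium is in mixed strategies.
Let Bob play 1 with probability q. Alice is indifferent when 15(1−q) = 8q + 2(1−q), giving q = 13/21.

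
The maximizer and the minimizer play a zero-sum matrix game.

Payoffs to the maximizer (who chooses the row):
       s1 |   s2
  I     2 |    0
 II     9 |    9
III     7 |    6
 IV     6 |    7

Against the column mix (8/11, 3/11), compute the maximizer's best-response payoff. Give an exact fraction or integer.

9

I: (2)·(8/11) + (0)·(3/11) = 16/11.
II: (9)·(8/11) + (9)·(3/11) = 9.
III: (7)·(8/11) + (6)·(3/11) = 74/11.
IV: (6)·(8/11) + (7)·(3/11) = 69/11.
The best pure response is II with expected payoff 9.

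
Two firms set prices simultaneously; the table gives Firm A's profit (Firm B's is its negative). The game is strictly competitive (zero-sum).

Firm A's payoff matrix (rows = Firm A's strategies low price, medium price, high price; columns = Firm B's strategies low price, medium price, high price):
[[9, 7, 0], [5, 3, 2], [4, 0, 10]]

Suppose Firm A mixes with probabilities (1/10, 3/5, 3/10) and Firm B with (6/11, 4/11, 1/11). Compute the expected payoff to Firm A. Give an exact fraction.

Against (6/11, 4/11, 1/11), each row's expected payoff is low price: 82/11; medium price: 4; high price: 34/11.
Taking the (1/10, 3/5, 3/10)-weighted average: (1/10)·(82/11) + (3/5)·(4) + (3/10)·(34/11) = 224/55.

224/55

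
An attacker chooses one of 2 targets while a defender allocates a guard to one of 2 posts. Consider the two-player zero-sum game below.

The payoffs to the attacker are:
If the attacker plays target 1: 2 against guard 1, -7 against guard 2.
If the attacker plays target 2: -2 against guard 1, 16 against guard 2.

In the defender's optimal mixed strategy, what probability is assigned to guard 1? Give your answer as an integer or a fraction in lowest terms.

23/27

Row minima are -7 and -2, so the attacker's maximin is -2; column maxima are 2 and 16, so the defender's minimax is 2. These differ, so the equilibrium is in mixed strategies.
Let the defender play guard 1 with probability q. The attacker is indifferent when 2q − 7(1−q) = −2q + 16(1−q), giving q = 23/27.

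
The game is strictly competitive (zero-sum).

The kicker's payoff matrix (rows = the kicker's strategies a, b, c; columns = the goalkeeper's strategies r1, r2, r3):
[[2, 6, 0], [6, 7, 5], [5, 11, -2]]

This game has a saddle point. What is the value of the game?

Row minima: 0, 5, -2 → the kicker's maximin is 5.
Column maxima: 6, 11, 5 → the goalkeeper's minimax is 5.
They coincide at (b, r3), so the value is 5.

5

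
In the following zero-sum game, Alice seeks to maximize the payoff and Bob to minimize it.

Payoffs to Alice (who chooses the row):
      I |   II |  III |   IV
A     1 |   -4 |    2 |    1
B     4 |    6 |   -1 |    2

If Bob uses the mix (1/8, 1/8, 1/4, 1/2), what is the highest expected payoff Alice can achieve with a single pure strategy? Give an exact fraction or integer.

2

A: (1)·(1/8) + (-4)·(1/8) + (2)·(1/4) + (1)·(1/2) = 5/8.
B: (4)·(1/8) + (6)·(1/8) + (-1)·(1/4) + (2)·(1/2) = 2.
The best pure response is B with expected payoff 2.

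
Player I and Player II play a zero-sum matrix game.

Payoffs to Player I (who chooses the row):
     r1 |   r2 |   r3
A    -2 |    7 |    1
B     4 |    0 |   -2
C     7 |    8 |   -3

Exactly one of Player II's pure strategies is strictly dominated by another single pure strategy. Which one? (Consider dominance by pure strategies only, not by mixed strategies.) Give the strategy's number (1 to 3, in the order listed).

Player II prefers columns that give Player I less. Compare r2 with r3: 1 < 7, -2 < 0, -3 < 8.
So r3 strictly dominates r2 for Player II; r2 is strictly dominated.

2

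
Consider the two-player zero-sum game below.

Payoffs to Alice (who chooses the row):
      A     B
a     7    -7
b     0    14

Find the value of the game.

Row minima are -7 and 0, so Alice's maximin is 0; column maxima are 7 and 14, so Bob's minimax is 7. These differ, so the equilibrium is in mixed strategies.
Let Alice play a with probability p. Bob is indifferent when 7p = −7p + 14(1−p), giving p = 1/2.
Let Bob play A with probability q. Alice is indifferent when 7q − 7(1−q) = 14(1−q), giving q = 3/4.
The value is 7·(3/4) + (-7)·(1/4) = 7/2.

7/2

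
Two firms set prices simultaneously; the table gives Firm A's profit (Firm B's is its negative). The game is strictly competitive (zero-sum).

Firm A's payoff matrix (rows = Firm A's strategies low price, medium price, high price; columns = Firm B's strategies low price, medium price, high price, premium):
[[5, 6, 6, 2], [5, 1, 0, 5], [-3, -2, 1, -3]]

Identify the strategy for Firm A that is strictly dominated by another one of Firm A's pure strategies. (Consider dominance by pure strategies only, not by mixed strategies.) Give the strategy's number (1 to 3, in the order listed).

3

Compare high price with low price: 5 > -3, 6 > -2, 6 > 1, 2 > -3.
So low price strictly dominates high price for Firm A; high price is strictly dominated.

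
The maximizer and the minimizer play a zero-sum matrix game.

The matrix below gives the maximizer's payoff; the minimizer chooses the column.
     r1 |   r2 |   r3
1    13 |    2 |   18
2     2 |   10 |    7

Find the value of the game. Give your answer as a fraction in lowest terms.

Column r3 is strictly dominated by r1 for the minimizer (it gives the maximizer more in every row).
The remaining 2×2 game on (1, 2) × (r1, r2) has no saddle point. Let the maximizer play 1 with probability p; indifference gives 13p + 2(1−p) = 2p + 10(1−p), so p = 8/19.
Similarly the minimizer's optimal q on r1 is 8/19, and the value is 13·(8/19) + (2)·(11/19) = 126/19.

126/19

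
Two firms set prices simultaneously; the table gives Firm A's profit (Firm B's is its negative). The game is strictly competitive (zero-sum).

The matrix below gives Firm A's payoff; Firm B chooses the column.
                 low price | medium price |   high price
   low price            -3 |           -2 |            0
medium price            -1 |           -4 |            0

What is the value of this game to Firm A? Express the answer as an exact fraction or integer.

-5/2

Column high price is strictly dominated by low price for Firm B (it gives Firm A more in every row).
The remaining 2×2 game on (low price, medium price) × (low price, medium price) has no saddle point. Let Firm A play low price with probability p; indifference gives −3p − (1−p) = −2p − 4(1−p), so p = 3/4.
Similarly Firm B's optimal q on low price is 1/2, and the value is -3·(1/2) + (-2)·(1/2) = -5/2.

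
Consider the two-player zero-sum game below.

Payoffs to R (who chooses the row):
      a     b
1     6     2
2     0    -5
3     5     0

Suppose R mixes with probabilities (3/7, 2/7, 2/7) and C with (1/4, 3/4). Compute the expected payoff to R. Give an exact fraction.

4/7

Against (1/4, 3/4), each row's expected payoff is 1: 3; 2: -15/4; 3: 5/4.
Taking the (3/7, 2/7, 2/7)-weighted average: (3/7)·(3) + (2/7)·(-15/4) + (2/7)·(5/4) = 4/7.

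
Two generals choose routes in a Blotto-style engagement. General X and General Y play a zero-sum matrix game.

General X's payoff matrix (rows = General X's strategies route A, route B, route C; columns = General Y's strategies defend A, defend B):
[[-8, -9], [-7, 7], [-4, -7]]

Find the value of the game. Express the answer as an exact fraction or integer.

Row route A is strictly dominated by row route C, so General X never plays it.
The remaining 2×2 game on (route B, route C) × (defend A, defend B) has no saddle point. Let General X play route B with probability p; indifference gives −7p − 4(1−p) = 7p − 7(1−p), so p = 3/17.
Similarly General Y's optimal q on defend A is 14/17, and the value is -7·(14/17) + (7)·(3/17) = -77/17.

-77/17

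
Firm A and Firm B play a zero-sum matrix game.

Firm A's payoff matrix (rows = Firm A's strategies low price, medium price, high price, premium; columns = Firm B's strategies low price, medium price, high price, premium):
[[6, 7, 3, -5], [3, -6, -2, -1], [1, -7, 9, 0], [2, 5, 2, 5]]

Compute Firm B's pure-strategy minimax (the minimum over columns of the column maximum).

5

The worst case (largest entry) in each column is low price: 6, medium price: 7, high price: 9, premium: 5.
The best (smallest) of these is 5.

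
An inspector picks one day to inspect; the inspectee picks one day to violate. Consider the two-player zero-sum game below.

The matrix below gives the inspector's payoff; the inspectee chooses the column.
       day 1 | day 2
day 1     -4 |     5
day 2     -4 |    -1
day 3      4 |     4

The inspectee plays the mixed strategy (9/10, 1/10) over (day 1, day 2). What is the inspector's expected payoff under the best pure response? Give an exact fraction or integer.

day 1: (-4)·(9/10) + (5)·(1/10) = -31/10.
day 2: (-4)·(9/10) + (-1)·(1/10) = -37/10.
day 3: (4)·(9/10) + (4)·(1/10) = 4.
The best pure response is day 3 with expected payoff 4.

4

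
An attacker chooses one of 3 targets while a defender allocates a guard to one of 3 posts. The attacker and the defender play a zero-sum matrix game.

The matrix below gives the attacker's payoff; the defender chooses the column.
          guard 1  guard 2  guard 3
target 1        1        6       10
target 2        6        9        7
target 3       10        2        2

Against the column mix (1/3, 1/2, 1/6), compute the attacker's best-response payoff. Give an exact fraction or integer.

target 1: (1)·(1/3) + (6)·(1/2) + (10)·(1/6) = 5.
target 2: (6)·(1/3) + (9)·(1/2) + (7)·(1/6) = 23/3.
target 3: (10)·(1/3) + (2)·(1/2) + (2)·(1/6) = 14/3.
The best pure response is target 2 with expected payoff 23/3.

23/3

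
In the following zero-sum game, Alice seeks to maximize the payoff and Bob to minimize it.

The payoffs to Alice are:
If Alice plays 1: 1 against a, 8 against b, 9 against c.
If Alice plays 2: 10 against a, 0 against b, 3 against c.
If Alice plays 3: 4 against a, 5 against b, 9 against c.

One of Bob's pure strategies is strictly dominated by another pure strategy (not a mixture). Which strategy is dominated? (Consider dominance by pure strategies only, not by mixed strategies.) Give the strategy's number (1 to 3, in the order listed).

Bob prefers columns that give Alice less. Compare c with b: 8 < 9, 0 < 3, 5 < 9.
So b strictly dominates c for Bob; c is strictly dominated.

3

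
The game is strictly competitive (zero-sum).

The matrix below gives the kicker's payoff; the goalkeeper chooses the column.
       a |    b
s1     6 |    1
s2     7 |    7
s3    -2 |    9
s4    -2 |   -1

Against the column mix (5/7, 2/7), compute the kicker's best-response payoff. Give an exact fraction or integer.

s1: (6)·(5/7) + (1)·(2/7) = 32/7.
s2: (7)·(5/7) + (7)·(2/7) = 7.
s3: (-2)·(5/7) + (9)·(2/7) = 8/7.
s4: (-2)·(5/7) + (-1)·(2/7) = -12/7.
The best pure response is s2 with expected payoff 7.

7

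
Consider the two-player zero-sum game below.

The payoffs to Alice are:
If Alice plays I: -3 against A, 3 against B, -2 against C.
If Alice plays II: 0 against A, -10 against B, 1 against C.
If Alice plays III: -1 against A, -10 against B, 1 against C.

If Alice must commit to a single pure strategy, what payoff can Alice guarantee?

The worst-case payoff for each row is I: -3, II: -10, III: -10.
The best of these is -3.

-3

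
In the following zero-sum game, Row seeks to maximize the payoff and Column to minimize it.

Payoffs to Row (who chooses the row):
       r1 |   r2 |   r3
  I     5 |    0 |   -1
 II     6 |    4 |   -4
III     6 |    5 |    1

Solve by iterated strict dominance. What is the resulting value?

Row I is strictly dominated by row III (6>5, 5>0, 1>-1); eliminate I.
Column r2 is strictly dominated by r3 for Column (-4<4, 1<5); eliminate r2.
Column r1 is strictly dominated by r3 for Column (-4<6, 1<6); eliminate r1.
Row II is strictly dominated by row III (1>-4); eliminate II.
Only (III, r3) remains, with payoff 1.

1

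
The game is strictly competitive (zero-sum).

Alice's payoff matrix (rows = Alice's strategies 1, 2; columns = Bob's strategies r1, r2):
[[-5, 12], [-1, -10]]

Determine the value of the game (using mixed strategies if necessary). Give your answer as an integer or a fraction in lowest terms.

-31/13

Row minima are -5 and -10, so Alice's maximin is -5; column maxima are -1 and 12, so Bob's minimax is -1. These differ, so the equilibrium is in mixed strategies.
Let Alice play 1 with probability p. Bob is indifferent when −5p − (1−p) = 12p − 10(1−p), giving p = 9/26.
Let Bob play r1 with probability q. Alice is indifferent when −5q + 12(1−q) = −q − 10(1−q), giving q = 11/13.
The value is -5·(11/13) + (12)·(2/13) = -31/13.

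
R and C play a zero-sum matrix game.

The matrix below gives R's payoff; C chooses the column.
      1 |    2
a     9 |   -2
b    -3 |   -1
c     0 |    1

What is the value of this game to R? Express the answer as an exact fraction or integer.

Row b is strictly dominated by row c, so R never plays it.
The remaining 2×2 game on (a, c) × (1, 2) has no saddle point. Let R play a with probability p; indifference gives 9p = −2p + (1−p), so p = 1/12.
Similarly C's optimal q on 1 is 1/4, and the value is 9·(1/4) + (-2)·(3/4) = 3/4.

3/4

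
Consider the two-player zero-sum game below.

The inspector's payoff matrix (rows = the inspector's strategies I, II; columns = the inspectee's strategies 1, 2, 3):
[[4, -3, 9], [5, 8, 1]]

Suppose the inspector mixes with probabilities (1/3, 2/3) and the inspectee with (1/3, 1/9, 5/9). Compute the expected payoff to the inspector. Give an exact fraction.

Against (1/3, 1/9, 5/9), each row's expected payoff is I: 6; II: 28/9.
Taking the (1/3, 2/3)-weighted average: (1/3)·(6) + (2/3)·(28/9) = 110/27.

110/27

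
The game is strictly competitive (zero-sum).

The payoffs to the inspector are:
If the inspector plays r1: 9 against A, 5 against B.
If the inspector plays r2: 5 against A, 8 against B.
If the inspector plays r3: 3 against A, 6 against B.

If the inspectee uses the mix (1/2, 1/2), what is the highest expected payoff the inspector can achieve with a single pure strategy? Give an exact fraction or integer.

r1: (9)·(1/2) + (5)·(1/2) = 7.
r2: (5)·(1/2) + (8)·(1/2) = 13/2.
r3: (3)·(1/2) + (6)·(1/2) = 9/2.
The best pure response is r1 with expected payoff 7.

7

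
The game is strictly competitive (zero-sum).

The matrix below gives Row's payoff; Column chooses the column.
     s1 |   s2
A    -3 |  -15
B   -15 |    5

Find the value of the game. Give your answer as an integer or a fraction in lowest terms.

Row minima are -15 and -15, so Row's maximin is -15; column maxima are -3 and 5, so Column's minimax is -3. These differ, so the equilibrium is in mixed strategies.
Let Row play A with probability p. Column is indifferent when −3p − 15(1−p) = −15p + 5(1−p), giving p = 5/8.
Let Column play s1 with probability q. Row is indifferent when −3q − 15(1−q) = −15q + 5(1−q), giving q = 5/8.
The value is -3·(5/8) + (-15)·(3/8) = -15/2.

-15/2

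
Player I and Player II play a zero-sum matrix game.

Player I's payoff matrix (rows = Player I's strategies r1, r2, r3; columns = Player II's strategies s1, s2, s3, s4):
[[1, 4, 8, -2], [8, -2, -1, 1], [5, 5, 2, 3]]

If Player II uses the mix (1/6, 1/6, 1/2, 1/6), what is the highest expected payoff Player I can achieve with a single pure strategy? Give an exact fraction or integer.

r1: (1)·(1/6) + (4)·(1/6) + (8)·(1/2) + (-2)·(1/6) = 9/2.
r2: (8)·(1/6) + (-2)·(1/6) + (-1)·(1/2) + (1)·(1/6) = 2/3.
r3: (5)·(1/6) + (5)·(1/6) + (2)·(1/2) + (3)·(1/6) = 19/6.
The best pure response is r1 with expected payoff 9/2.

9/2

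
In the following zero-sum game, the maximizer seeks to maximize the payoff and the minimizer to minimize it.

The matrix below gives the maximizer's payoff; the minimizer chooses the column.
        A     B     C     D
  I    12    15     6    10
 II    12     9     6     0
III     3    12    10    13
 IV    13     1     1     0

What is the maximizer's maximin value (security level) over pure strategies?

6

The worst-case payoff for each row is I: 6, II: 0, III: 3, IV: 0.
The best of these is 6.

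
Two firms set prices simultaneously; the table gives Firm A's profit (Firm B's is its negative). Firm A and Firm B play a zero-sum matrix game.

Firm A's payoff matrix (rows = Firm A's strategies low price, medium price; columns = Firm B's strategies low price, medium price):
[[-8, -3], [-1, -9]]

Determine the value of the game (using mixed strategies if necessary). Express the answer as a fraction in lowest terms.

-69/13

Row minima are -8 and -9, so Firm A's maximin is -8; column maxima are -1 and -3, so Firm B's minimax is -3. These differ, so the equilibrium is in mixed strategies.
Let Firm A play low price with probability p. Firm B is indifferent when −8p − (1−p) = −3p − 9(1−p), giving p = 8/13.
Let Firm B play low price with probability q. Firm A is indifferent when −8q − 3(1−q) = −q − 9(1−q), giving q = 6/13.
The value is -8·(6/13) + (-3)·(7/13) = -69/13.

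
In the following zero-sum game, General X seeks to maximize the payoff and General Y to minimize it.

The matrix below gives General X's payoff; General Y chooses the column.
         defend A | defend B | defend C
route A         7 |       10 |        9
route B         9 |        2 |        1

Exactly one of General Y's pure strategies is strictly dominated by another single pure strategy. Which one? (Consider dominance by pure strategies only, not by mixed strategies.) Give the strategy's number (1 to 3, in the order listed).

General Y prefers columns that give General X less. Compare defend B with defend C: 9 < 10, 1 < 2.
So defend C strictly dominates defend B for General Y; defend B is strictly dominated.

2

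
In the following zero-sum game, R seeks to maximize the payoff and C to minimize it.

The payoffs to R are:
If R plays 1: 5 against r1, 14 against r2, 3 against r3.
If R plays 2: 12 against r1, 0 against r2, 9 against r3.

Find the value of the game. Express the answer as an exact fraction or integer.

Column r1 is strictly dominated by r3 for C (it gives R more in every row).
The remaining 2×2 game on (1, 2) × (r2, r3) has no saddle point. Let R play 1 with probability p; indifference gives 14p = 3p + 9(1−p), so p = 9/20.
Similarly C's optimal q on r2 is 3/10, and the value is 14·(3/10) + (3)·(7/10) = 63/10.

63/10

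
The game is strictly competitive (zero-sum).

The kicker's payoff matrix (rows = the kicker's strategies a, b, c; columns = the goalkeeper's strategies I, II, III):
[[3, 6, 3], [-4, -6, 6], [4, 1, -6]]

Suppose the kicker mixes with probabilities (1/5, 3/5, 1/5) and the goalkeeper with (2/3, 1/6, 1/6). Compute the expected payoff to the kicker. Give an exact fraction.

Against (2/3, 1/6, 1/6), each row's expected payoff is a: 7/2; b: -8/3; c: 11/6.
Taking the (1/5, 3/5, 1/5)-weighted average: (1/5)·(7/2) + (3/5)·(-8/3) + (1/5)·(11/6) = -8/15.

-8/15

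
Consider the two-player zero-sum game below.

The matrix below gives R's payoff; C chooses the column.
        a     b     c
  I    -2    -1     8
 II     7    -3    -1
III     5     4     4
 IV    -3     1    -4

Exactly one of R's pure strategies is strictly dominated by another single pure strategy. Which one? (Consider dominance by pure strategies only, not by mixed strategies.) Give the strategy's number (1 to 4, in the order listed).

4

Compare IV with III: 5 > -3, 4 > 1, 4 > -4.
So III strictly dominates IV for R; IV is strictly dominated.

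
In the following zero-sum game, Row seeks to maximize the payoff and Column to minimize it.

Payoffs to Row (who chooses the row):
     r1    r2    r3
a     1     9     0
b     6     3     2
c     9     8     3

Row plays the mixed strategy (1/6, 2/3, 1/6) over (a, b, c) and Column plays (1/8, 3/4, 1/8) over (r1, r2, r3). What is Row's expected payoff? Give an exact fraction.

Against (1/8, 3/4, 1/8), each row's expected payoff is a: 55/8; b: 13/4; c: 15/2.
Taking the (1/6, 2/3, 1/6)-weighted average: (1/6)·(55/8) + (2/3)·(13/4) + (1/6)·(15/2) = 73/16.

73/16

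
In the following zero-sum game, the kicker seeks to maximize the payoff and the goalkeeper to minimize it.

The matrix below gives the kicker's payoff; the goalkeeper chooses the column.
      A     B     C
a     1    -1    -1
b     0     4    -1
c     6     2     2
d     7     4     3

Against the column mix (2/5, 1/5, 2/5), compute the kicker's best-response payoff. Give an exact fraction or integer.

a: (1)·(2/5) + (-1)·(1/5) + (-1)·(2/5) = -1/5.
b: (0)·(2/5) + (4)·(1/5) + (-1)·(2/5) = 2/5.
c: (6)·(2/5) + (2)·(1/5) + (2)·(2/5) = 18/5.
d: (7)·(2/5) + (4)·(1/5) + (3)·(2/5) = 24/5.
The best pure response is d with expected payoff 24/5.

24/5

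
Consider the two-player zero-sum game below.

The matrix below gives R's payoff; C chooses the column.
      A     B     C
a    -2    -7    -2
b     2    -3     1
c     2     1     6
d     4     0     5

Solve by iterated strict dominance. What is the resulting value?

1

Row b is strictly dominated by row d (4>2, 0>-3, 5>1); eliminate b.
Row a is strictly dominated by row c (2>-2, 1>-7, 6>-2); eliminate a.
Column A is strictly dominated by B for C (1<2, 0<4); eliminate A.
Row d is strictly dominated by row c (1>0, 6>5); eliminate d.
Column C is strictly dominated by B for C (1<6); eliminate C.
Only (c, B) remains, with payoff 1.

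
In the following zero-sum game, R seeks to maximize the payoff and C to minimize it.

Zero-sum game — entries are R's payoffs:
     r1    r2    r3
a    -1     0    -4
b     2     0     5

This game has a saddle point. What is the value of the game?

0

Row minima: -4, 0 → R's maximin is 0.
Column maxima: 2, 0, 5 → C's minimax is 0.
They coincide at (b, r2), so the value is 0.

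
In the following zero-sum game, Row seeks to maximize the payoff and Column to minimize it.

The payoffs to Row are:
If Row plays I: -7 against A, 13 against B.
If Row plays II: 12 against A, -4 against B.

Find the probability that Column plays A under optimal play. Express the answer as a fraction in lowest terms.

17/36

Row minima are -7 and -4, so Row's maximin is -4; column maxima are 12 and 13, so Column's minimax is 12. These differ, so the equilibrium is in mixed strategies.
Let Column play A with probability q. Row is indifferent when −7q + 13(1−q) = 12q − 4(1−q), giving q = 17/36.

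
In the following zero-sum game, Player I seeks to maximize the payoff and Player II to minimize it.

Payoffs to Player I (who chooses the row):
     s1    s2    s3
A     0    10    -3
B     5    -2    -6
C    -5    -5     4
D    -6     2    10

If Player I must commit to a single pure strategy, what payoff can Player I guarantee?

-3

The worst-case payoff for each row is A: -3, B: -6, C: -5, D: -6.
The best of these is -3.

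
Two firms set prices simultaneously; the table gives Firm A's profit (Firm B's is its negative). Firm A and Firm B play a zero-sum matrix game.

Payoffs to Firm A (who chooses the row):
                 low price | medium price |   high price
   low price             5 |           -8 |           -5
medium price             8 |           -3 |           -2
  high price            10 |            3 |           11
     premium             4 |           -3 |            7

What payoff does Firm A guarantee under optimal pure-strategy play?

Row minima: -8, -3, 3, -3 → Firm A's maximin is 3.
Column maxima: 10, 3, 11 → Firm B's minimax is 3.
They coincide at (high price, medium price), so the value is 3.

3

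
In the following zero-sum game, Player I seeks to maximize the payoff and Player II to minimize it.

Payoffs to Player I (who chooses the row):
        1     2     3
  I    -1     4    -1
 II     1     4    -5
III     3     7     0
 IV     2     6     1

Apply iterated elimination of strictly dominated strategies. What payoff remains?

1

Column 2 is strictly dominated by 1 for Player II (-1<4, 1<4, 3<7, 2<6); eliminate 2.
Row II is strictly dominated by row III (3>1, 0>-5); eliminate II.
Row I is strictly dominated by row III (3>-1, 0>-1); eliminate I.
Column 1 is strictly dominated by 3 for Player II (0<3, 1<2); eliminate 1.
Row III is strictly dominated by row IV (1>0); eliminate III.
Only (IV, 3) remains, with payoff 1.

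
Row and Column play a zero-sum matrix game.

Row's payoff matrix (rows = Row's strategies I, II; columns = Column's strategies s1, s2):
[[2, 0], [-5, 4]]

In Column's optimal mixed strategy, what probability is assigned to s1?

Row minima are 0 and -5, so Row's maximin is 0; column maxima are 2 and 4, so Column's minimax is 2. These differ, so the equilibrium is in mixed strategies.
Let Column play s1 with probability q. Row is indifferent when 2q = −5q + 4(1−q), giving q = 4/11.

4/11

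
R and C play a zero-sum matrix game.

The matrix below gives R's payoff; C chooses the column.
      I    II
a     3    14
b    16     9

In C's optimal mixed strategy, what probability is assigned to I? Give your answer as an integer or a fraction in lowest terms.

Row minima are 3 and 9, so R's maximin is 9; column maxima are 16 and 14, so C's minimax is 14. These differ, so the equilibrium is in mixed strategies.
Let C play I with probability q. R is indifferent when 3q + 14(1−q) = 16q + 9(1−q), giving q = 5/18.

5/18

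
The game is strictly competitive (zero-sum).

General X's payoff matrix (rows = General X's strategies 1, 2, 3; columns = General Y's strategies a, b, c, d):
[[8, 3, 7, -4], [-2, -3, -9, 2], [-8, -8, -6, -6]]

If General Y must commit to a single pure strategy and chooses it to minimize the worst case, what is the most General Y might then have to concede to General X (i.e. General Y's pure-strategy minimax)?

2

The worst case (largest entry) in each column is a: 8, b: 3, c: 7, d: 2.
The best (smallest) of these is 2.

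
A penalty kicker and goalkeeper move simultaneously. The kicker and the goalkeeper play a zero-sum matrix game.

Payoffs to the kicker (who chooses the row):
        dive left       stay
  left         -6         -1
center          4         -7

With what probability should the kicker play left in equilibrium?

11/16

Row minima are -6 and -7, so the kicker's maximin is -6; column maxima are 4 and -1, so the goalkeeper's minimax is -1. These differ, so the equilibrium is in mixed strategies.
Let the kicker play left with probability p. The goalkeeper is indifferent when −6p + 4(1−p) = −p − 7(1−p), giving p = 11/16.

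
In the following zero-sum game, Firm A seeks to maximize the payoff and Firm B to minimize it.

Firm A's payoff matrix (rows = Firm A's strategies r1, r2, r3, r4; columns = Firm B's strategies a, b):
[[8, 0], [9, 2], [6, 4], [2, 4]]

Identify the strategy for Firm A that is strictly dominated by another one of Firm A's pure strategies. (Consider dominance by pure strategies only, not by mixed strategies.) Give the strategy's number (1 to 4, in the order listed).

1

Compare r1 with r2: 9 > 8, 2 > 0.
So r2 strictly dominates r1 for Firm A; r1 is strictly dominated.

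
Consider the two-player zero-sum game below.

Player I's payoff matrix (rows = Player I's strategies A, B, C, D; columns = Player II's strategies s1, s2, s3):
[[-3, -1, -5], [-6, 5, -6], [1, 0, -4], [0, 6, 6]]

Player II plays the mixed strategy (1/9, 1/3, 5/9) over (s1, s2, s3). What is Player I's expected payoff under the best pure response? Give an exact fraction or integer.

A: (-3)·(1/9) + (-1)·(1/3) + (-5)·(5/9) = -31/9.
B: (-6)·(1/9) + (5)·(1/3) + (-6)·(5/9) = -7/3.
C: (1)·(1/9) + (0)·(1/3) + (-4)·(5/9) = -19/9.
D: (0)·(1/9) + (6)·(1/3) + (6)·(5/9) = 16/3.
The best pure response is D with expected payoff 16/3.

16/3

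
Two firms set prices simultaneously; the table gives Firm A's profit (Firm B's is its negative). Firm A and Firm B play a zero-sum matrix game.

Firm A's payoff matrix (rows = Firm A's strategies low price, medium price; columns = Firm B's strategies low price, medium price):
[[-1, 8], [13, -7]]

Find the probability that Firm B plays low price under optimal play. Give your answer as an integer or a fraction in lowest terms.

Row minima are -1 and -7, so Firm A's maximin is -1; column maxima are 13 and 8, so Firm B's minimax is 8. These differ, so the equilibrium is in mixed strategies.
Let Firm B play low price with probability q. Firm A is indifferent when −q + 8(1−q) = 13q − 7(1−q), giving q = 15/29.

15/29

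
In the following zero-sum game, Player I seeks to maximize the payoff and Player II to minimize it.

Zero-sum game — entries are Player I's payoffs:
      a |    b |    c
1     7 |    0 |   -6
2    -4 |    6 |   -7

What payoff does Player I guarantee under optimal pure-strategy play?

Row minima: -6, -7 → Player I's maximin is -6.
Column maxima: 7, 6, -6 → Player II's minimax is -6.
They coincide at (1, c), so the value is -6.

-6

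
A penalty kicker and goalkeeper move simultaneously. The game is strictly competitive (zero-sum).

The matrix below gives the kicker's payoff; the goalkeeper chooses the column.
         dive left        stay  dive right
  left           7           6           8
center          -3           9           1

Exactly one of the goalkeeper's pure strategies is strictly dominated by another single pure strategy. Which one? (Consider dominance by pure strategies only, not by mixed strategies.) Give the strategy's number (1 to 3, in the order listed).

The goalkeeper prefers columns that give the kicker less. Compare dive right with dive left: 7 < 8, -3 < 1.
So dive left strictly dominates dive right for the goalkeeper; dive right is strictly dominated.

3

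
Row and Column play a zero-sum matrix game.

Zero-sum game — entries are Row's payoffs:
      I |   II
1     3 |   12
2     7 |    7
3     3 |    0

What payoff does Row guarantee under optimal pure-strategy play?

Row minima: 3, 7, 0 → Row's maximin is 7.
Column maxima: 7, 12 → Column's minimax is 7.
They coincide at (2, I), so the value is 7.

7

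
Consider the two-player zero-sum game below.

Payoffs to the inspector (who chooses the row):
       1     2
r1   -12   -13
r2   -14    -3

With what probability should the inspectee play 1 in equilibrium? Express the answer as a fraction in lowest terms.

5/6

Row minima are -13 and -14, so the inspector's maximin is -13; column maxima are -12 and -3, so the inspectee's minimax is -12. These differ, so the equilibrium is in mixed strategies.
Let the inspectee play 1 with probability q. The inspector is indifferent when −12q − 13(1−q) = −14q − 3(1−q), giving q = 5/6.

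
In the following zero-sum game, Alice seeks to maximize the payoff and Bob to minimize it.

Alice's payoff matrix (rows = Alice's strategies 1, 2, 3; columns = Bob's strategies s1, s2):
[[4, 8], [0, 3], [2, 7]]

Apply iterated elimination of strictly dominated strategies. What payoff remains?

4

Column s2 is strictly dominated by s1 for Bob (4<8, 0<3, 2<7); eliminate s2.
Row 3 is strictly dominated by row 1 (4>2); eliminate 3.
Row 2 is strictly dominated by row 1 (4>0); eliminate 2.
Only (1, s1) remains, with payoff 4.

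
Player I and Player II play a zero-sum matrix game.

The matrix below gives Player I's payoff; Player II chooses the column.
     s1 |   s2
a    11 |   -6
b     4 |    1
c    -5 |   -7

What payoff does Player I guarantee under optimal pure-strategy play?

1

Row minima: -6, 1, -7 → Player I's maximin is 1.
Column maxima: 11, 1 → Player II's minimax is 1.
They coincide at (b, s2), so the value is 1.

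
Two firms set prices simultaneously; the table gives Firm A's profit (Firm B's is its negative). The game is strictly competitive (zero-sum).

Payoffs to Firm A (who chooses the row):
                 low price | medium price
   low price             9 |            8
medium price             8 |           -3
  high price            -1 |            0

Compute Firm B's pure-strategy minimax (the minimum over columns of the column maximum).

8

The worst case (largest entry) in each column is low price: 9, medium price: 8.
The best (smallest) of these is 8.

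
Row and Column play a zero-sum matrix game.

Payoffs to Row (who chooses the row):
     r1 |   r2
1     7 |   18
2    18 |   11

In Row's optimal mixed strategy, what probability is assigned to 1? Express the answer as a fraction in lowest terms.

Row minima are 7 and 11, so Row's maximin is 11; column maxima are 18 and 18, so Column's minimax is 18. These differ, so the equilibrium is in mixed strategies.
Let Row play 1 with probability p. Column is indifferent when 7p + 18(1−p) = 18p + 11(1−p), giving p = 7/18.

7/18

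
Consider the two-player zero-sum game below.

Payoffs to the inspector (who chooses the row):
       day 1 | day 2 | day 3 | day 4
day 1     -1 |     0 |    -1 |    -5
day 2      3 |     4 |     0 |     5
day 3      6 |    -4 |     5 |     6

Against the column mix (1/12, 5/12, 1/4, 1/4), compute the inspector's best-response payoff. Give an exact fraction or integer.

19/6

day 1: (-1)·(1/12) + (0)·(5/12) + (-1)·(1/4) + (-5)·(1/4) = -19/12.
day 2: (3)·(1/12) + (4)·(5/12) + (0)·(1/4) + (5)·(1/4) = 19/6.
day 3: (6)·(1/12) + (-4)·(5/12) + (5)·(1/4) + (6)·(1/4) = 19/12.
The best pure response is day 2 with expected payoff 19/6.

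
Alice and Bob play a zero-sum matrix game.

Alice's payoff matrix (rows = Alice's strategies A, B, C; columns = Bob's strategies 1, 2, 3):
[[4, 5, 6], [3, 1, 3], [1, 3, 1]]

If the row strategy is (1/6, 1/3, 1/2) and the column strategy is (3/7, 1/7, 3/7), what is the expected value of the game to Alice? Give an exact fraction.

Against (3/7, 1/7, 3/7), each row's expected payoff is A: 5; B: 19/7; C: 9/7.
Taking the (1/6, 1/3, 1/2)-weighted average: (1/6)·(5) + (1/3)·(19/7) + (1/2)·(9/7) = 50/21.

50/21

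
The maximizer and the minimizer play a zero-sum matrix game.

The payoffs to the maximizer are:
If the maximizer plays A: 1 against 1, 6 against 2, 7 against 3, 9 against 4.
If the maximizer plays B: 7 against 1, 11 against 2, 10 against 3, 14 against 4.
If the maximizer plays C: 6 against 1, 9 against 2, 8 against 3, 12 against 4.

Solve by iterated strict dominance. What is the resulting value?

Row A is strictly dominated by row B (7>1, 11>6, 10>7, 14>9); eliminate A.
Row C is strictly dominated by row B (7>6, 11>9, 10>8, 14>12); eliminate C.
Column 4 is strictly dominated by 1 for the minimizer (7<14); eliminate 4.
Column 2 is strictly dominated by 1 for the minimizer (7<11); eliminate 2.
Column 3 is strictly dominated by 1 for the minimizer (7<10); eliminate 3.
Only (B, 1) remains, with payoff 7.

7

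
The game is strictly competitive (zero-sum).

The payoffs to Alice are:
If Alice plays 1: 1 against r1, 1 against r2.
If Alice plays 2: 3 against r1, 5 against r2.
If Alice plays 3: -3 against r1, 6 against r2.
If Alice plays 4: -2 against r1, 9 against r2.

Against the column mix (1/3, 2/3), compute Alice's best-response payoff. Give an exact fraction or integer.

16/3

1: (1)·(1/3) + (1)·(2/3) = 1.
2: (3)·(1/3) + (5)·(2/3) = 13/3.
3: (-3)·(1/3) + (6)·(2/3) = 3.
4: (-2)·(1/3) + (9)·(2/3) = 16/3.
The best pure response is 4 with expected payoff 16/3.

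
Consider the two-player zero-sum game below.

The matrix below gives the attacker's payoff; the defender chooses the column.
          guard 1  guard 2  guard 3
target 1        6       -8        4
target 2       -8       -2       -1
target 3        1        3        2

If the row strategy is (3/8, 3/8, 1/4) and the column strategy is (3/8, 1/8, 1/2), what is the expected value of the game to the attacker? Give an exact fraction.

Against (3/8, 1/8, 1/2), each row's expected payoff is target 1: 13/4; target 2: -15/4; target 3: 7/4.
Taking the (3/8, 3/8, 1/4)-weighted average: (3/8)·(13/4) + (3/8)·(-15/4) + (1/4)·(7/4) = 1/4.

1/4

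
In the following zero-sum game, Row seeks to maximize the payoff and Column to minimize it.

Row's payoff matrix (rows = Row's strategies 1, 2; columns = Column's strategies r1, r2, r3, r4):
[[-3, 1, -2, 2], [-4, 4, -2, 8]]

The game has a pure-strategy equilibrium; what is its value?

Row minima: -3, -4 → Row's maximin is -3.
Column maxima: -3, 4, -2, 8 → Column's minimax is -3.
They coincide at (1, r1), so the value is -3.

-3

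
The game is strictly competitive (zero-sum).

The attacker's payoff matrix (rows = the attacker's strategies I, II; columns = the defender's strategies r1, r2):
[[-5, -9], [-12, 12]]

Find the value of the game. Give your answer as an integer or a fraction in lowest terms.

-6

Row minima are -9 and -12, so the attacker's maximin is -9; column maxima are -5 and 12, so the defender's minimax is -5. These differ, so the equilibrium is in mixed strategies.
Let the attacker play I with probability p. The defender is indifferent when −5p − 12(1−p) = −9p + 12(1−p), giving p = 6/7.
Let the defender play r1 with probability q. The attacker is indifferent when −5q − 9(1−q) = −12q + 12(1−q), giving q = 3/4.
The value is -5·(3/4) + (-9)·(1/4) = -6.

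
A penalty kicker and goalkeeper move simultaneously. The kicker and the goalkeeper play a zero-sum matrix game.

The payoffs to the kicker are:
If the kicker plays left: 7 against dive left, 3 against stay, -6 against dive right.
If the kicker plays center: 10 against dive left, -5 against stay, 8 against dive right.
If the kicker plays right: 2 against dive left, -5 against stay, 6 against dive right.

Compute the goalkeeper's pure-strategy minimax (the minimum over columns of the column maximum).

3

The worst case (largest entry) in each column is dive left: 10, stay: 3, dive right: 8.
The best (smallest) of these is 3.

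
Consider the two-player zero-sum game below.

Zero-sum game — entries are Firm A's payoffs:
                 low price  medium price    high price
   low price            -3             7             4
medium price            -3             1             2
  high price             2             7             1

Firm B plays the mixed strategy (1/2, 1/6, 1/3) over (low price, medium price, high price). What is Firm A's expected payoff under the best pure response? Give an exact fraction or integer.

low price: (-3)·(1/2) + (7)·(1/6) + (4)·(1/3) = 1.
medium price: (-3)·(1/2) + (1)·(1/6) + (2)·(1/3) = -2/3.
high price: (2)·(1/2) + (7)·(1/6) + (1)·(1/3) = 5/2.
The best pure response is high price with expected payoff 5/2.

5/2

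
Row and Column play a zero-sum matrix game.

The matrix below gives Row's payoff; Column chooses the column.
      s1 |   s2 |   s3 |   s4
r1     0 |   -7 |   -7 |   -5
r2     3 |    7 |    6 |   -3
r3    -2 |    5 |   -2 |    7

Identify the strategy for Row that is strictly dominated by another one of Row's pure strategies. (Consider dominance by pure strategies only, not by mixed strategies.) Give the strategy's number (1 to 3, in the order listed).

Compare r1 with r2: 3 > 0, 7 > -7, 6 > -7, -3 > -5.
So r2 strictly dominates r1 for Row; r1 is strictly dominated.

1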